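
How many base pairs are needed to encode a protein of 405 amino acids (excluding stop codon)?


Each amino acid = 1 codon = 3 bp
bp = 405 * 3 = 1215 bp

1215 bp


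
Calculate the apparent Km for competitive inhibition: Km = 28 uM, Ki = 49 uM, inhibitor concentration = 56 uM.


Km_app = Km * (1 + [I]/Ki)
Km_app = 28 * (1 + 56/49)
Km_app = 60.0 uM

60.0 uM


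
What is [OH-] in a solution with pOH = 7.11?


[OH-] = 10^(-pOH)
[OH-] = 10^(-7.11)
[OH-] = 7.762e-08 M

7.762e-08 M


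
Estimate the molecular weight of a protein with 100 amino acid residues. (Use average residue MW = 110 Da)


MW = n_residues * 110 Da
MW = 100 * 110
MW = 11000 Da

11000 Da


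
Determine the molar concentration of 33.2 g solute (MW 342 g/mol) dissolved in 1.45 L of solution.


C = (mass / MW) / volume
C = (33.2 / 342) / 1.45
C = 0.0669 M

0.0669 M


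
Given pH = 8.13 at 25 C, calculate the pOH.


pOH = 14 - pH
pOH = 14 - 8.13
pOH = 5.87

5.87


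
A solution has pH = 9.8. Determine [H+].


[H+] = 10^(-pH)
[H+] = 10^(-9.8)
[H+] = 1.585e-10 M

1.585e-10 M


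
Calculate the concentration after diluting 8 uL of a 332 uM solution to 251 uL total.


C2 = C1 * V1 / V2
C2 = 332 * 8 / 251
C2 = 10.5817 uM

10.5817 uM


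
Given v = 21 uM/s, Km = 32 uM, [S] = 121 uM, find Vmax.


Vmax = v * (Km + [S]) / [S]
Vmax = 21 * (32 + 121) / 121
Vmax = 26.5537 uM/s

26.5537 uM/s


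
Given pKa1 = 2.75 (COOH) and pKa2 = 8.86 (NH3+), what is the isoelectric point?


pI = (pKa1 + pKa2) / 2
pI = (2.75 + 8.86) / 2
pI = 5.805

5.805


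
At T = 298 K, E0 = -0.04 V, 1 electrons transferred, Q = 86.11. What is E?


E = E0 - (RT/nF) * ln(Q)
E = -0.04 - (8.314 * 298 / (1 * 96485)) * ln(86.11)
E = -0.1544 V

-0.1544 V


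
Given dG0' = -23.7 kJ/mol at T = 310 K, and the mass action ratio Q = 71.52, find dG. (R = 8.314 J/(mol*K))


dG = dG0' + RT * ln(Q) / 1000
dG = -23.7 + 8.314 * 310 * ln(71.52) / 1000
dG = -12.6948 kJ/mol

-12.6948 kJ/mol


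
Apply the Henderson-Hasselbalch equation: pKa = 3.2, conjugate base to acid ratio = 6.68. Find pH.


pH = pKa + log10([A-]/[HA])
pH = 3.2 + log10(6.68)
pH = 4.0248

4.0248


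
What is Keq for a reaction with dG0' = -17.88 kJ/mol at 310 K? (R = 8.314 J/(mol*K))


Keq = exp(-dG0 * 1000 / (R * T))
Keq = exp(-(-17.88) * 1000 / (8.314 * 310))
Keq = 1030.0731

1030.0731


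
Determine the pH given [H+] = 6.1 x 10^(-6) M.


pH = -log10([H+])
pH = -log10(6.1 x 10^(-6))
pH = 5.2147

5.2147


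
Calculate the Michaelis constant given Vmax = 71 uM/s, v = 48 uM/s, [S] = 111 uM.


Km = [S] * (Vmax - v) / v
Km = 111 * (71 - 48) / 48
Km = 53.1875 uM

53.1875 uM


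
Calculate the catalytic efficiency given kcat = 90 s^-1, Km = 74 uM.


Catalytic efficiency = kcat / Km
= 90 / 74
= 1.2162 uM^-1*s^-1

1.2162 uM^-1*s^-1


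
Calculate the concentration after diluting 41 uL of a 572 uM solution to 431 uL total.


C2 = C1 * V1 / V2
C2 = 572 * 41 / 431
C2 = 54.413 uM

54.413 uM


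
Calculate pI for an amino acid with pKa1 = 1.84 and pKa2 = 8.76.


pI = (pKa1 + pKa2) / 2
pI = (1.84 + 8.76) / 2
pI = 5.3

5.3


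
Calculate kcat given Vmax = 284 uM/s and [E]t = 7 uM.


kcat = Vmax / [E]t
kcat = 284 / 7
kcat = 40.5714 s^-1

40.5714 s^-1


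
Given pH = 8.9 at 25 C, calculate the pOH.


pOH = 14 - pH
pOH = 14 - 8.9
pOH = 5.1

5.1


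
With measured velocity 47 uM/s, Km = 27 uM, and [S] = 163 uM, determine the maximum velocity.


Vmax = v * (Km + [S]) / [S]
Vmax = 47 * (27 + 163) / 163
Vmax = 54.7853 uM/s

54.7853 uM/s


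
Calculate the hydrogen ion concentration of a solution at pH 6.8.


[H+] = 10^(-pH)
[H+] = 10^(-6.8)
[H+] = 1.585e-07 M

1.585e-07 M


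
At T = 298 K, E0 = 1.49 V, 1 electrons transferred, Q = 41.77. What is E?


E = E0 - (RT/nF) * ln(Q)
E = 1.49 - (8.314 * 298 / (1 * 96485)) * ln(41.77)
E = 1.3942 V

1.3942 V


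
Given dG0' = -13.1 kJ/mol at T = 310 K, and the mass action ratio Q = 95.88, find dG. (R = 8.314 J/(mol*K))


dG = dG0' + RT * ln(Q) / 1000
dG = -13.1 + 8.314 * 310 * ln(95.88) / 1000
dG = -1.3393 kJ/mol

-1.3393 kJ/mol


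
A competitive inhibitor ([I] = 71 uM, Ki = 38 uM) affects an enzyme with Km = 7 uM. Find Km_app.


Km_app = Km * (1 + [I]/Ki)
Km_app = 7 * (1 + 71/38)
Km_app = 20.0789 uM

20.0789 uM


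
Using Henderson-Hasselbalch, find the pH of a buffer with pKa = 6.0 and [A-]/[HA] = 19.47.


pH = pKa + log10([A-]/[HA])
pH = 6.0 + log10(19.47)
pH = 7.2894

7.2894


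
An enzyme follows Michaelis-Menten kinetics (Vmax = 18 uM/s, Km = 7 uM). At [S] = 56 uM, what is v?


v = Vmax * [S] / (Km + [S])
v = 18 * 56 / (7 + 56)
v = 16.0 uM/s

16.0 uM/s


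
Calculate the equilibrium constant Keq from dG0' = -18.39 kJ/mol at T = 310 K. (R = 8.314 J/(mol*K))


Keq = exp(-dG0 * 1000 / (R * T))
Keq = exp(-(-18.39) * 1000 / (8.314 * 310))
Keq = 1255.4677

1255.4677


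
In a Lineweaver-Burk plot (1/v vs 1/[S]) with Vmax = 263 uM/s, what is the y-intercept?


y-intercept = 1/Vmax
= 1/263
= 0.0038 s/uM

0.0038 s/uM


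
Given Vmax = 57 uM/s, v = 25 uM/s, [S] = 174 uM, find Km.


Km = [S] * (Vmax - v) / v
Km = 174 * (57 - 25) / 25
Km = 222.72 uM

222.72 uM


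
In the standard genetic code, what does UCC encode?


Standard genetic code lookup.
Codon UCC -> Ser

Ser


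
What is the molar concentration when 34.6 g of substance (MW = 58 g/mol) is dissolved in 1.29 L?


C = (mass / MW) / volume
C = (34.6 / 58) / 1.29
C = 0.4624 M

0.4624 M


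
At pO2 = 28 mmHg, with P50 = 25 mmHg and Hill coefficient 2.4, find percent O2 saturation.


Y = pO2^n / (P50^n + pO2^n)
Y = 28^2.4 / (25^2.4 + 28^2.4)
Y = 56.76%

56.76%


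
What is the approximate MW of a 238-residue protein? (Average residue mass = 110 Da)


MW = n_residues * 110 Da
MW = 238 * 110
MW = 26180 Da

26180 Da


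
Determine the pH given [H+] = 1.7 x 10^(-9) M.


pH = -log10([H+])
pH = -log10(1.7 x 10^(-9))
pH = 8.7696

8.7696


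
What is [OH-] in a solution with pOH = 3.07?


[OH-] = 10^(-pOH)
[OH-] = 10^(-3.07)
[OH-] = 8.511e-04 M

8.511e-04 M


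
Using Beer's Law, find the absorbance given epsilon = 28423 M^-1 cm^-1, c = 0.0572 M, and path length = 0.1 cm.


A = epsilon * c * l
A = 28423 * 0.0572 * 0.1
A = 162.5796

162.5796


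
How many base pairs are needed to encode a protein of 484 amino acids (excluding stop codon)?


Each amino acid = 1 codon = 3 bp
bp = 484 * 3 = 1452 bp

1452 bp


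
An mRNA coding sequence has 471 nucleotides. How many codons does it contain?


codons = nucleotides / 3
codons = 471 / 3 = 157

157


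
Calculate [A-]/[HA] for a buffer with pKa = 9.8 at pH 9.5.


[A-]/[HA] = 10^(pH - pKa)
= 10^(9.5 - 9.8)
= 0.5012

0.5012


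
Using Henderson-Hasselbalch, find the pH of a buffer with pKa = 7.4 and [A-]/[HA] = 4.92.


pH = pKa + log10([A-]/[HA])
pH = 7.4 + log10(4.92)
pH = 8.092

8.092


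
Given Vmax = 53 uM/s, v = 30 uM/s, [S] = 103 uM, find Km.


Km = [S] * (Vmax - v) / v
Km = 103 * (53 - 30) / 30
Km = 78.9667 uM

78.9667 uM


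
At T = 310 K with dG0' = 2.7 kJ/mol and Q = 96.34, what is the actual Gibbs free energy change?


dG = dG0' + RT * ln(Q) / 1000
dG = 2.7 + 8.314 * 310 * ln(96.34) / 1000
dG = 14.473 kJ/mol

14.473 kJ/mol


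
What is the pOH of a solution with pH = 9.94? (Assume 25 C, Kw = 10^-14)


pOH = 14 - pH
pOH = 14 - 9.94
pOH = 4.06

4.06


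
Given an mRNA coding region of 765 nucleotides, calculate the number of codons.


codons = nucleotides / 3
codons = 765 / 3 = 255

255


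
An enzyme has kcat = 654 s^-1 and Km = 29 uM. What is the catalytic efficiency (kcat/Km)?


Catalytic efficiency = kcat / Km
= 654 / 29
= 22.5517 uM^-1*s^-1

22.5517 uM^-1*s^-1


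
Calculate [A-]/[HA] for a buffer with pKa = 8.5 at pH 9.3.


[A-]/[HA] = 10^(pH - pKa)
= 10^(9.3 - 8.5)
= 6.3096

6.3096


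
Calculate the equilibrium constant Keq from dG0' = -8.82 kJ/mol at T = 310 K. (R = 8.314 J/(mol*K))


Keq = exp(-dG0 * 1000 / (R * T))
Keq = exp(-(-8.82) * 1000 / (8.314 * 310))
Keq = 30.6347

30.6347


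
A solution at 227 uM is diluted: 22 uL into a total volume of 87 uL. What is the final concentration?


C2 = C1 * V1 / V2
C2 = 227 * 22 / 87
C2 = 57.4023 uM

57.4023 uM


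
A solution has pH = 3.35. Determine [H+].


[H+] = 10^(-pH)
[H+] = 10^(-3.35)
[H+] = 4.467e-04 M

4.467e-04 M


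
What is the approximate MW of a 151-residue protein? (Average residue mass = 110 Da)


MW = n_residues * 110 Da
MW = 151 * 110
MW = 16610 Da

16610 Da


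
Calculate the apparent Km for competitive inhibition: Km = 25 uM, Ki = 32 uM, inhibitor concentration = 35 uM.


Km_app = Km * (1 + [I]/Ki)
Km_app = 25 * (1 + 35/32)
Km_app = 52.3438 uM

52.3438 uM


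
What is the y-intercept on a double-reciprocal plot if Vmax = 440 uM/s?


y-intercept = 1/Vmax
= 1/440
= 0.0023 s/uM

0.0023 s/uM


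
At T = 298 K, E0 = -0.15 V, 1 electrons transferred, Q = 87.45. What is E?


E = E0 - (RT/nF) * ln(Q)
E = -0.15 - (8.314 * 298 / (1 * 96485)) * ln(87.45)
E = -0.2648 V

-0.2648 V


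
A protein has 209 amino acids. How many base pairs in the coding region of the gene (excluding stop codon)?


Each amino acid = 1 codon = 3 bp
bp = 209 * 3 = 627 bp

627 bp


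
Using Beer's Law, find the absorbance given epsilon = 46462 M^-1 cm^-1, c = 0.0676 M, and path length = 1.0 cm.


A = epsilon * c * l
A = 46462 * 0.0676 * 1.0
A = 3140.8312

3140.8312


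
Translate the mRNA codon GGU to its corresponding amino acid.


Standard genetic code lookup.
Codon GGU -> Gly

Gly


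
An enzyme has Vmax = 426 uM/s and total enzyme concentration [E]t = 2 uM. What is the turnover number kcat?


kcat = Vmax / [E]t
kcat = 426 / 2
kcat = 213.0 s^-1

213.0 s^-1


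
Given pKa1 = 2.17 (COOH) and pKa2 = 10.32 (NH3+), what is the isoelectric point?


pI = (pKa1 + pKa2) / 2
pI = (2.17 + 10.32) / 2
pI = 6.245

6.245


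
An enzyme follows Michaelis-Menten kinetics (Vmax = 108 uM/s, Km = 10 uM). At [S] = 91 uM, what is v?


v = Vmax * [S] / (Km + [S])
v = 108 * 91 / (10 + 91)
v = 97.3069 uM/s

97.3069 uM/s


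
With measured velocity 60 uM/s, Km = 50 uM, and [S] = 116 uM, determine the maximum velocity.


Vmax = v * (Km + [S]) / [S]
Vmax = 60 * (50 + 116) / 116
Vmax = 85.8621 uM/s

85.8621 uM/s


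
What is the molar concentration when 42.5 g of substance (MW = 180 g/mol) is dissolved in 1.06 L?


C = (mass / MW) / volume
C = (42.5 / 180) / 1.06
C = 0.2227 M

0.2227 M


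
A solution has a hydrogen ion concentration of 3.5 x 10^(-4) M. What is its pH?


pH = -log10([H+])
pH = -log10(3.5 x 10^(-4))
pH = 3.4559

3.4559


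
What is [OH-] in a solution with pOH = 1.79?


[OH-] = 10^(-pOH)
[OH-] = 10^(-1.79)
[OH-] = 0.0162 M

0.0162 M


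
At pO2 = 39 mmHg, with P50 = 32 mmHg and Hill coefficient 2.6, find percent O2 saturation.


Y = pO2^n / (P50^n + pO2^n)
Y = 39^2.6 / (32^2.6 + 39^2.6)
Y = 62.58%

62.58%


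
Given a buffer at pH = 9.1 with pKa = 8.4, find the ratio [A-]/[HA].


[A-]/[HA] = 10^(pH - pKa)
= 10^(9.1 - 8.4)
= 5.0119

5.0119


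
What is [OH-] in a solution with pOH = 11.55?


[OH-] = 10^(-pOH)
[OH-] = 10^(-11.55)
[OH-] = 2.818e-12 M

2.818e-12 M


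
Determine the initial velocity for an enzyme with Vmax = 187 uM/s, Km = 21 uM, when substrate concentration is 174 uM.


v = Vmax * [S] / (Km + [S])
v = 187 * 174 / (21 + 174)
v = 166.8615 uM/s

166.8615 uM/s


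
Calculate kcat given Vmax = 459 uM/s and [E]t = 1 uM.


kcat = Vmax / [E]t
kcat = 459 / 1
kcat = 459.0 s^-1

459.0 s^-1


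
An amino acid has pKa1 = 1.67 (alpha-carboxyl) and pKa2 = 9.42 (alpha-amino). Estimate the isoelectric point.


pI = (pKa1 + pKa2) / 2
pI = (1.67 + 9.42) / 2
pI = 5.545

5.545


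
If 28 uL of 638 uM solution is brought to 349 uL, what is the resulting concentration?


C2 = C1 * V1 / V2
C2 = 638 * 28 / 349
C2 = 51.1862 uM

51.1862 uM


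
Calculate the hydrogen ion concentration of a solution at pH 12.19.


[H+] = 10^(-pH)
[H+] = 10^(-12.19)
[H+] = 6.457e-13 M

6.457e-13 M


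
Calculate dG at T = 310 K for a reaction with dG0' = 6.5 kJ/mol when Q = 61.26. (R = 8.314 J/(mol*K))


dG = dG0' + RT * ln(Q) / 1000
dG = 6.5 + 8.314 * 310 * ln(61.26) / 1000
dG = 17.1061 kJ/mol

17.1061 kJ/mol


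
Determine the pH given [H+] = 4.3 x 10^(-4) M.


pH = -log10([H+])
pH = -log10(4.3 x 10^(-4))
pH = 3.3665

3.3665


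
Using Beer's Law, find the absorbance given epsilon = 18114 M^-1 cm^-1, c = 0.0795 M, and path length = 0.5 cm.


A = epsilon * c * l
A = 18114 * 0.0795 * 0.5
A = 720.0315

720.0315


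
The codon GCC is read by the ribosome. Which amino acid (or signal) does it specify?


Standard genetic code lookup.
Codon GCC -> Ala

Ala


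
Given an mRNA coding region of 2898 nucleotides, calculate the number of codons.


codons = nucleotides / 3
codons = 2898 / 3 = 966

966


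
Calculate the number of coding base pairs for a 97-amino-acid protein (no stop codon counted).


Each amino acid = 1 codon = 3 bp
bp = 97 * 3 = 291 bp

291 bp


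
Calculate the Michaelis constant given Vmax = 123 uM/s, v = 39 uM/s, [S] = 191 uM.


Km = [S] * (Vmax - v) / v
Km = 191 * (123 - 39) / 39
Km = 411.3846 uM

411.3846 uM


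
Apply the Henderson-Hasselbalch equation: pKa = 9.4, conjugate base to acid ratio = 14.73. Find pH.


pH = pKa + log10([A-]/[HA])
pH = 9.4 + log10(14.73)
pH = 10.5682

10.5682


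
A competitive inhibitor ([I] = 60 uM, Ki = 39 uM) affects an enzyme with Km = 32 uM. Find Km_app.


Km_app = Km * (1 + [I]/Ki)
Km_app = 32 * (1 + 60/39)
Km_app = 81.2308 uM

81.2308 uM


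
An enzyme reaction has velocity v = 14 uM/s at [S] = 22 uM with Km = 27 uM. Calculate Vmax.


Vmax = v * (Km + [S]) / [S]
Vmax = 14 * (27 + 22) / 22
Vmax = 31.1818 uM/s

31.1818 uM/s


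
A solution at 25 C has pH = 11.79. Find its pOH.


pOH = 14 - pH
pOH = 14 - 11.79
pOH = 2.21

2.21


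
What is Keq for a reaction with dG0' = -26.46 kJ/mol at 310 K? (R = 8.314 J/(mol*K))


Keq = exp(-dG0 * 1000 / (R * T))
Keq = exp(-(-26.46) * 1000 / (8.314 * 310))
Keq = 28750.1623

28750.1623


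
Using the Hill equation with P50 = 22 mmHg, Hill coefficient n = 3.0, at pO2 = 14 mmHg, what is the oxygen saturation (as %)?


Y = pO2^n / (P50^n + pO2^n)
Y = 14^3.0 / (22^3.0 + 14^3.0)
Y = 20.49%

20.49%


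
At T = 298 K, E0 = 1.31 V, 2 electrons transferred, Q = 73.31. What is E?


E = E0 - (RT/nF) * ln(Q)
E = 1.31 - (8.314 * 298 / (2 * 96485)) * ln(73.31)
E = 1.2549 V

1.2549 V


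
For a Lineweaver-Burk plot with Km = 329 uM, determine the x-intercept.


x-intercept = -1/Km
= -1/329
= -0.003 1/uM

-0.003 1/uM


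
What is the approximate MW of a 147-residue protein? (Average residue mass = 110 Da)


MW = n_residues * 110 Da
MW = 147 * 110
MW = 16170 Da

16170 Da


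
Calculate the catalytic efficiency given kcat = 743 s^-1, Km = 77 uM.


Catalytic efficiency = kcat / Km
= 743 / 77
= 9.6494 uM^-1*s^-1

9.6494 uM^-1*s^-1


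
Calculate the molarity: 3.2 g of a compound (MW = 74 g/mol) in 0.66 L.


C = (mass / MW) / volume
C = (3.2 / 74) / 0.66
C = 0.0655 M

0.0655 M


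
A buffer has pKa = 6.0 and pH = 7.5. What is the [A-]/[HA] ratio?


[A-]/[HA] = 10^(pH - pKa)
= 10^(7.5 - 6.0)
= 31.6228

31.6228


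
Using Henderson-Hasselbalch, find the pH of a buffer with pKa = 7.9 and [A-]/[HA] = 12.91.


pH = pKa + log10([A-]/[HA])
pH = 7.9 + log10(12.91)
pH = 9.0109

9.0109


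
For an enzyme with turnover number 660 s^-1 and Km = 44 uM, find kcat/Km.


Catalytic efficiency = kcat / Km
= 660 / 44
= 15.0 uM^-1*s^-1

15.0 uM^-1*s^-1


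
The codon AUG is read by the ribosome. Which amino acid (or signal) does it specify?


Standard genetic code lookup.
Codon AUG -> Met (start)

Met (start)


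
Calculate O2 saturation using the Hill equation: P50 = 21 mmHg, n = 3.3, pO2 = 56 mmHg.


Y = pO2^n / (P50^n + pO2^n)
Y = 56^3.3 / (21^3.3 + 56^3.3)
Y = 96.22%

96.22%


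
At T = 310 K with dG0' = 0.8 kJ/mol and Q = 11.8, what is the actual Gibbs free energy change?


dG = dG0' + RT * ln(Q) / 1000
dG = 0.8 + 8.314 * 310 * ln(11.8) / 1000
dG = 7.1611 kJ/mol

7.1611 kJ/mol


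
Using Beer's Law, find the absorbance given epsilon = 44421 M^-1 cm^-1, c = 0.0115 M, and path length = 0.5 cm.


A = epsilon * c * l
A = 44421 * 0.0115 * 0.5
A = 255.4207

255.4207


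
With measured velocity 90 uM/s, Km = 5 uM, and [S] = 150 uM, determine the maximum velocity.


Vmax = v * (Km + [S]) / [S]
Vmax = 90 * (5 + 150) / 150
Vmax = 93.0 uM/s

93.0 uM/s


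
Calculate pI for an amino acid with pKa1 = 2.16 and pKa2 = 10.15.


pI = (pKa1 + pKa2) / 2
pI = (2.16 + 10.15) / 2
pI = 6.155

6.155


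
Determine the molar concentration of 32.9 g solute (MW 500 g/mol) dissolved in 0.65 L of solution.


C = (mass / MW) / volume
C = (32.9 / 500) / 0.65
C = 0.1012 M

0.1012 M


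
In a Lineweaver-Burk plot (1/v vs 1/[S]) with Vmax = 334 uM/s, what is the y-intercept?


y-intercept = 1/Vmax
= 1/334
= 0.003 s/uM

0.003 s/uM


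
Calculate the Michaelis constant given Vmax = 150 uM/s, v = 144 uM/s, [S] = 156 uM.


Km = [S] * (Vmax - v) / v
Km = 156 * (150 - 144) / 144
Km = 6.5 uM

6.5 uM


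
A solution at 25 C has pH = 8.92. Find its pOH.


pOH = 14 - pH
pOH = 14 - 8.92
pOH = 5.08

5.08


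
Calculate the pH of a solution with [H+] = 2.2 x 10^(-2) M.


pH = -log10([H+])
pH = -log10(2.2 x 10^(-2))
pH = 1.6576

1.6576


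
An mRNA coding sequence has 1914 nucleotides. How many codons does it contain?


codons = nucleotides / 3
codons = 1914 / 3 = 638

638


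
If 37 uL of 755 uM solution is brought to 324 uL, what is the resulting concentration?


C2 = C1 * V1 / V2
C2 = 755 * 37 / 324
C2 = 86.2191 uM

86.2191 uM


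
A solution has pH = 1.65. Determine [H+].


[H+] = 10^(-pH)
[H+] = 10^(-1.65)
[H+] = 0.0224 M

0.0224 M


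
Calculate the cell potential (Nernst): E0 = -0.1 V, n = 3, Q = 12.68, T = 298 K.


E = E0 - (RT/nF) * ln(Q)
E = -0.1 - (8.314 * 298 / (3 * 96485)) * ln(12.68)
E = -0.1217 V

-0.1217 V


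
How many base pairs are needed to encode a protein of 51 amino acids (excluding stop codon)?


Each amino acid = 1 codon = 3 bp
bp = 51 * 3 = 153 bp

153 bp


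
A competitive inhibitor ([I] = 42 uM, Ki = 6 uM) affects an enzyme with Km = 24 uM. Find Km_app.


Km_app = Km * (1 + [I]/Ki)
Km_app = 24 * (1 + 42/6)
Km_app = 192.0 uM

192.0 uM


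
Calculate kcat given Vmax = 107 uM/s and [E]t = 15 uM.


kcat = Vmax / [E]t
kcat = 107 / 15
kcat = 7.1333 s^-1

7.1333 s^-1


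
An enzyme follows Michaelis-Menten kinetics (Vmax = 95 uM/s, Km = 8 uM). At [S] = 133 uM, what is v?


v = Vmax * [S] / (Km + [S])
v = 95 * 133 / (8 + 133)
v = 89.6099 uM/s

89.6099 uM/s


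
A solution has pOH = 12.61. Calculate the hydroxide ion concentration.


[OH-] = 10^(-pOH)
[OH-] = 10^(-12.61)
[OH-] = 2.455e-13 M

2.455e-13 M


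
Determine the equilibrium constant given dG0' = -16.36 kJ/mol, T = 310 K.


Keq = exp(-dG0 * 1000 / (R * T))
Keq = exp(-(-16.36) * 1000 / (8.314 * 310))
Keq = 571.1374

571.1374


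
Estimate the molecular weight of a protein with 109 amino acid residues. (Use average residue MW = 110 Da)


MW = n_residues * 110 Da
MW = 109 * 110
MW = 11990 Da

11990 Da


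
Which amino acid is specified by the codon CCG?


Standard genetic code lookup.
Codon CCG -> Pro

Pro


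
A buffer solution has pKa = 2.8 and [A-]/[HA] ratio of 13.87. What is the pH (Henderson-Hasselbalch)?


pH = pKa + log10([A-]/[HA])
pH = 2.8 + log10(13.87)
pH = 3.9421

3.9421


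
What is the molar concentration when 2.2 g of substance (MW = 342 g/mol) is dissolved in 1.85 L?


C = (mass / MW) / volume
C = (2.2 / 342) / 1.85
C = 0.0035 M

0.0035 M


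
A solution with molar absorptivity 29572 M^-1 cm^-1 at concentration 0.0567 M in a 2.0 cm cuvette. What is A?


A = epsilon * c * l
A = 29572 * 0.0567 * 2.0
A = 3353.4648

3353.4648


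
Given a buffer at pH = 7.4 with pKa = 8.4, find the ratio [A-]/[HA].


[A-]/[HA] = 10^(pH - pKa)
= 10^(7.4 - 8.4)
= 0.1

0.1


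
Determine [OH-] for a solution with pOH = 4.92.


[OH-] = 10^(-pOH)
[OH-] = 10^(-4.92)
[OH-] = 1.202e-05 M

1.202e-05 M


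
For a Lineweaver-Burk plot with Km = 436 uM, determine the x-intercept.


x-intercept = -1/Km
= -1/436
= -0.0023 1/uM

-0.0023 1/uM


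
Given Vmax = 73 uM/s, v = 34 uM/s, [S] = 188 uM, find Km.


Km = [S] * (Vmax - v) / v
Km = 188 * (73 - 34) / 34
Km = 215.6471 uM

215.6471 uM


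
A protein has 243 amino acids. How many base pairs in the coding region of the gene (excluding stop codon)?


Each amino acid = 1 codon = 3 bp
bp = 243 * 3 = 729 bp

729 bp


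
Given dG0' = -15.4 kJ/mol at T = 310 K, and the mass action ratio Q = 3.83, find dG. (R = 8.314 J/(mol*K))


dG = dG0' + RT * ln(Q) / 1000
dG = -15.4 + 8.314 * 310 * ln(3.83) / 1000
dG = -11.939 kJ/mol

-11.939 kJ/mol


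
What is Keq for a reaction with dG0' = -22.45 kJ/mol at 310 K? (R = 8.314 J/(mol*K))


Keq = exp(-dG0 * 1000 / (R * T))
Keq = exp(-(-22.45) * 1000 / (8.314 * 310))
Keq = 6066.463

6066.463


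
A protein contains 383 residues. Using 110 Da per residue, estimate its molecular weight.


MW = n_residues * 110 Da
MW = 383 * 110
MW = 42130 Da

42130 Da


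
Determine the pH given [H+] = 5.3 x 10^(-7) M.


pH = -log10([H+])
pH = -log10(5.3 x 10^(-7))
pH = 6.2757

6.2757


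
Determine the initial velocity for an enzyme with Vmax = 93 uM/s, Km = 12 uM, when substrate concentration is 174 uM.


v = Vmax * [S] / (Km + [S])
v = 93 * 174 / (12 + 174)
v = 87.0 uM/s

87.0 uM/s


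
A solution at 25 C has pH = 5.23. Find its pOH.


pOH = 14 - pH
pOH = 14 - 5.23
pOH = 8.77

8.77


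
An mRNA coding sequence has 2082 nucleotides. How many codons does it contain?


codons = nucleotides / 3
codons = 2082 / 3 = 694

694


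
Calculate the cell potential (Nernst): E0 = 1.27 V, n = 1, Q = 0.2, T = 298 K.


E = E0 - (RT/nF) * ln(Q)
E = 1.27 - (8.314 * 298 / (1 * 96485)) * ln(0.2)
E = 1.3113 V

1.3113 V


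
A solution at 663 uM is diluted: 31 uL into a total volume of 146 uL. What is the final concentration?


C2 = C1 * V1 / V2
C2 = 663 * 31 / 146
C2 = 140.774 uM

140.774 uM


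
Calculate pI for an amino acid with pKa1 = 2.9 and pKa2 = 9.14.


pI = (pKa1 + pKa2) / 2
pI = (2.9 + 9.14) / 2
pI = 6.02

6.02


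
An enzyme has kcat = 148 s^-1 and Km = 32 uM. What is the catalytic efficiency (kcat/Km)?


Catalytic efficiency = kcat / Km
= 148 / 32
= 4.625 uM^-1*s^-1

4.625 uM^-1*s^-1


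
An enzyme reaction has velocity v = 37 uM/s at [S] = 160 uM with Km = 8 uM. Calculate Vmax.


Vmax = v * (Km + [S]) / [S]
Vmax = 37 * (8 + 160) / 160
Vmax = 38.85 uM/s

38.85 uM/s


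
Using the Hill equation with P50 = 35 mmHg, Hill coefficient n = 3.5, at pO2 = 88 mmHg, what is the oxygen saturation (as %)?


Y = pO2^n / (P50^n + pO2^n)
Y = 88^3.5 / (35^3.5 + 88^3.5)
Y = 96.18%

96.18%


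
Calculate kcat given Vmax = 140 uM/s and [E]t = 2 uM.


kcat = Vmax / [E]t
kcat = 140 / 2
kcat = 70.0 s^-1

70.0 s^-1


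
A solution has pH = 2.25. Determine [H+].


[H+] = 10^(-pH)
[H+] = 10^(-2.25)
[H+] = 0.0056 M

0.0056 M


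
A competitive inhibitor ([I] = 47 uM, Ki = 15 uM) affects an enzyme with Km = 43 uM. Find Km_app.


Km_app = Km * (1 + [I]/Ki)
Km_app = 43 * (1 + 47/15)
Km_app = 177.7333 uM

177.7333 uM


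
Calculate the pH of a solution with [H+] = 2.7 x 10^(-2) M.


pH = -log10([H+])
pH = -log10(2.7 x 10^(-2))
pH = 1.5686

1.5686


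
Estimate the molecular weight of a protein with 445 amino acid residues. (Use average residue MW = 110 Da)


MW = n_residues * 110 Da
MW = 445 * 110
MW = 48950 Da

48950 Da


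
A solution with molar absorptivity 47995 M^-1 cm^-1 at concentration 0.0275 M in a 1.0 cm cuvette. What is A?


A = epsilon * c * l
A = 47995 * 0.0275 * 1.0
A = 1319.8625

1319.8625


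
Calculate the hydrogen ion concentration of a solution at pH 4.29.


[H+] = 10^(-pH)
[H+] = 10^(-4.29)
[H+] = 5.129e-05 M

5.129e-05 M


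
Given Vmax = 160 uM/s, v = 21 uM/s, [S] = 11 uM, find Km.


Km = [S] * (Vmax - v) / v
Km = 11 * (160 - 21) / 21
Km = 72.8095 uM

72.8095 uM


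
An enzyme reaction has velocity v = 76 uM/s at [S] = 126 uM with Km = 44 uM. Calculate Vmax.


Vmax = v * (Km + [S]) / [S]
Vmax = 76 * (44 + 126) / 126
Vmax = 102.5397 uM/s

102.5397 uM/s


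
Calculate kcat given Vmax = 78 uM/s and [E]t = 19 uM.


kcat = Vmax / [E]t
kcat = 78 / 19
kcat = 4.1053 s^-1

4.1053 s^-1


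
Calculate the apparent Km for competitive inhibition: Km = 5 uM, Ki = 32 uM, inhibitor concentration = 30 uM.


Km_app = Km * (1 + [I]/Ki)
Km_app = 5 * (1 + 30/32)
Km_app = 9.6875 uM

9.6875 uM


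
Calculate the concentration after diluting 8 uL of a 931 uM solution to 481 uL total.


C2 = C1 * V1 / V2
C2 = 931 * 8 / 481
C2 = 15.4844 uM

15.4844 uM


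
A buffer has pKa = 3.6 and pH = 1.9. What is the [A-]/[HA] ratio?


[A-]/[HA] = 10^(pH - pKa)
= 10^(1.9 - 3.6)
= 0.02

0.02


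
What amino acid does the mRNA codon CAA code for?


Standard genetic code lookup.
Codon CAA -> Gln

Gln


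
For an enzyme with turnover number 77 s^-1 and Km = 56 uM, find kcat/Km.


Catalytic efficiency = kcat / Km
= 77 / 56
= 1.375 uM^-1*s^-1

1.375 uM^-1*s^-1


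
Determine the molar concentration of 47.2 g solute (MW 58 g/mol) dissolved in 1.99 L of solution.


C = (mass / MW) / volume
C = (47.2 / 58) / 1.99
C = 0.4089 M

0.4089 M


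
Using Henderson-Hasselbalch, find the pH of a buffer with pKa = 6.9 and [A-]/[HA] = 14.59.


pH = pKa + log10([A-]/[HA])
pH = 6.9 + log10(14.59)
pH = 8.0641

8.0641


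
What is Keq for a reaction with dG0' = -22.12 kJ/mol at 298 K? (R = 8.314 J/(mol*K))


Keq = exp(-dG0 * 1000 / (R * T))
Keq = exp(-(-22.12) * 1000 / (8.314 * 298))
Keq = 7540.8918

7540.8918


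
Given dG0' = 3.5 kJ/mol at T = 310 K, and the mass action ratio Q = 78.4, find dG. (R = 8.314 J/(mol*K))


dG = dG0' + RT * ln(Q) / 1000
dG = 3.5 + 8.314 * 310 * ln(78.4) / 1000
dG = 14.7419 kJ/mol

14.7419 kJ/mol


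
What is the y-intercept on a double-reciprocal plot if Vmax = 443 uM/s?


y-intercept = 1/Vmax
= 1/443
= 0.0023 s/uM

0.0023 s/uM


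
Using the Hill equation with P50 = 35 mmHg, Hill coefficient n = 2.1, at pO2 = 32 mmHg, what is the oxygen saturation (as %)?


Y = pO2^n / (P50^n + pO2^n)
Y = 32^2.1 / (35^2.1 + 32^2.1)
Y = 45.31%

45.31%


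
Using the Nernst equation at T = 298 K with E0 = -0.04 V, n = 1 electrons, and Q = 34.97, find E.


E = E0 - (RT/nF) * ln(Q)
E = -0.04 - (8.314 * 298 / (1 * 96485)) * ln(34.97)
E = -0.1313 V

-0.1313 V


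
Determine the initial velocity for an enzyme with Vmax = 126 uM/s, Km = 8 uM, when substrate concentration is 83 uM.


v = Vmax * [S] / (Km + [S])
v = 126 * 83 / (8 + 83)
v = 114.9231 uM/s

114.9231 uM/s


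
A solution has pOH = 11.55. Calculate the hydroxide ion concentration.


[OH-] = 10^(-pOH)
[OH-] = 10^(-11.55)
[OH-] = 2.818e-12 M

2.818e-12 M


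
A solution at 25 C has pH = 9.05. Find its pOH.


pOH = 14 - pH
pOH = 14 - 9.05
pOH = 4.95

4.95


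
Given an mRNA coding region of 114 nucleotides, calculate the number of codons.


codons = nucleotides / 3
codons = 114 / 3 = 38

38


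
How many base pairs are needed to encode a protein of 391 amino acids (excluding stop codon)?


Each amino acid = 1 codon = 3 bp
bp = 391 * 3 = 1173 bp

1173 bp


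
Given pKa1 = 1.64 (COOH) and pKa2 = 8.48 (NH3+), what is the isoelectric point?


pI = (pKa1 + pKa2) / 2
pI = (1.64 + 8.48) / 2
pI = 5.06

5.06


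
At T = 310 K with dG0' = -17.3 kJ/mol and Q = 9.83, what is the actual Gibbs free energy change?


dG = dG0' + RT * ln(Q) / 1000
dG = -17.3 + 8.314 * 310 * ln(9.83) / 1000
dG = -11.4096 kJ/mol

-11.4096 kJ/mol


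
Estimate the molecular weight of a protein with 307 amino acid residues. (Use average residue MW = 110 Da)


MW = n_residues * 110 Da
MW = 307 * 110
MW = 33770 Da

33770 Da


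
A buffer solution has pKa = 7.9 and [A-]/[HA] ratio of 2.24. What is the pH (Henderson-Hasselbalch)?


pH = pKa + log10([A-]/[HA])
pH = 7.9 + log10(2.24)
pH = 8.2502

8.2502


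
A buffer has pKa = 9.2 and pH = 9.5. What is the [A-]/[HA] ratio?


[A-]/[HA] = 10^(pH - pKa)
= 10^(9.5 - 9.2)
= 1.9953

1.9953


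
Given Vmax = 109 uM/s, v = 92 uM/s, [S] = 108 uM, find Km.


Km = [S] * (Vmax - v) / v
Km = 108 * (109 - 92) / 92
Km = 19.9565 uM

19.9565 uM


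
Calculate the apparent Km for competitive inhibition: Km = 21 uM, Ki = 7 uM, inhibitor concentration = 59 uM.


Km_app = Km * (1 + [I]/Ki)
Km_app = 21 * (1 + 59/7)
Km_app = 198.0 uM

198.0 uM


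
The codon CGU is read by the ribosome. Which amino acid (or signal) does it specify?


Standard genetic code lookup.
Codon CGU -> Arg

Arg


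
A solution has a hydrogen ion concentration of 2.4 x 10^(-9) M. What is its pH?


pH = -log10([H+])
pH = -log10(2.4 x 10^(-9))
pH = 8.6198

8.6198


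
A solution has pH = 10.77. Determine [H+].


[H+] = 10^(-pH)
[H+] = 10^(-10.77)
[H+] = 1.698e-11 M

1.698e-11 M


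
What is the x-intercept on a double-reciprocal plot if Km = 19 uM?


x-intercept = -1/Km
= -1/19
= -0.0526 1/uM

-0.0526 1/uM


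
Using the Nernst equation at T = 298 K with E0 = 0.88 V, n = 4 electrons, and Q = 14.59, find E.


E = E0 - (RT/nF) * ln(Q)
E = 0.88 - (8.314 * 298 / (4 * 96485)) * ln(14.59)
E = 0.8628 V

0.8628 V


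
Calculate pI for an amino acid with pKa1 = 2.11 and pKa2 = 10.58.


pI = (pKa1 + pKa2) / 2
pI = (2.11 + 10.58) / 2
pI = 6.345

6.345


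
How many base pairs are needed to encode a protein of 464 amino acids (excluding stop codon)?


Each amino acid = 1 codon = 3 bp
bp = 464 * 3 = 1392 bp

1392 bp


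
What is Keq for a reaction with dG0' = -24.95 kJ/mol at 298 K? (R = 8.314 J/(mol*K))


Keq = exp(-dG0 * 1000 / (R * T))
Keq = exp(-(-24.95) * 1000 / (8.314 * 298))
Keq = 23631.6705

23631.6705


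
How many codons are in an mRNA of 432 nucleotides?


codons = nucleotides / 3
codons = 432 / 3 = 144

144


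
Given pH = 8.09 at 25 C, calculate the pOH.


pOH = 14 - pH
pOH = 14 - 8.09
pOH = 5.91

5.91


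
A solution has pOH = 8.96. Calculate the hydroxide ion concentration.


[OH-] = 10^(-pOH)
[OH-] = 10^(-8.96)
[OH-] = 1.096e-09 M

1.096e-09 M


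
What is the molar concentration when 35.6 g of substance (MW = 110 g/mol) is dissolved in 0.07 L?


C = (mass / MW) / volume
C = (35.6 / 110) / 0.07
C = 4.6234 M

4.6234 M


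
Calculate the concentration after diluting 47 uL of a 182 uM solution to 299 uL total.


C2 = C1 * V1 / V2
C2 = 182 * 47 / 299
C2 = 28.6087 uM

28.6087 uM


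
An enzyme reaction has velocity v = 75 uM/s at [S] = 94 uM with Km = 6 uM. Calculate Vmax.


Vmax = v * (Km + [S]) / [S]
Vmax = 75 * (6 + 94) / 94
Vmax = 79.7872 uM/s

79.7872 uM/s


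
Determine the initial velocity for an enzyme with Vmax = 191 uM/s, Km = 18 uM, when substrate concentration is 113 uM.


v = Vmax * [S] / (Km + [S])
v = 191 * 113 / (18 + 113)
v = 164.7557 uM/s

164.7557 uM/s


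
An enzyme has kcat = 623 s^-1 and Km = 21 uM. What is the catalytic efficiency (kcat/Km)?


Catalytic efficiency = kcat / Km
= 623 / 21
= 29.6667 uM^-1*s^-1

29.6667 uM^-1*s^-1


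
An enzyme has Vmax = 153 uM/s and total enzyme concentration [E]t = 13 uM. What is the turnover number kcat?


kcat = Vmax / [E]t
kcat = 153 / 13
kcat = 11.7692 s^-1

11.7692 s^-1


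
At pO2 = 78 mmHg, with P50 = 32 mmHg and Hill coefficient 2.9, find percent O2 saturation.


Y = pO2^n / (P50^n + pO2^n)
Y = 78^2.9 / (32^2.9 + 78^2.9)
Y = 92.98%

92.98%


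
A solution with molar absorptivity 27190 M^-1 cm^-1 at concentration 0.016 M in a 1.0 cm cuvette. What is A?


A = epsilon * c * l
A = 27190 * 0.016 * 1.0
A = 435.04

435.04


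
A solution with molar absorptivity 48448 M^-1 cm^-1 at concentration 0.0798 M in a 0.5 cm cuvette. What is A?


A = epsilon * c * l
A = 48448 * 0.0798 * 0.5
A = 1933.0752

1933.0752


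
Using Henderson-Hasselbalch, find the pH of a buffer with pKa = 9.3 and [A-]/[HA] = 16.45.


pH = pKa + log10([A-]/[HA])
pH = 9.3 + log10(16.45)
pH = 10.5162

10.5162


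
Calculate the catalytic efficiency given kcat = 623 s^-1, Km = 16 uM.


Catalytic efficiency = kcat / Km
= 623 / 16
= 38.9375 uM^-1*s^-1

38.9375 uM^-1*s^-1


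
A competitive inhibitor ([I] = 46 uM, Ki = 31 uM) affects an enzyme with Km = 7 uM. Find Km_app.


Km_app = Km * (1 + [I]/Ki)
Km_app = 7 * (1 + 46/31)
Km_app = 17.3871 uM

17.3871 uM


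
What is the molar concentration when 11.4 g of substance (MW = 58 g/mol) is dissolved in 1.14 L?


C = (mass / MW) / volume
C = (11.4 / 58) / 1.14
C = 0.1724 M

0.1724 M


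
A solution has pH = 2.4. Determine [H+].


[H+] = 10^(-pH)
[H+] = 10^(-2.4)
[H+] = 0.004 M

0.004 M


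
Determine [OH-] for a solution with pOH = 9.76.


[OH-] = 10^(-pOH)
[OH-] = 10^(-9.76)
[OH-] = 1.738e-10 M

1.738e-10 M


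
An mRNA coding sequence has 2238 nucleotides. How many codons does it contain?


codons = nucleotides / 3
codons = 2238 / 3 = 746

746


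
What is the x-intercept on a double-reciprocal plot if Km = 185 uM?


x-intercept = -1/Km
= -1/185
= -0.0054 1/uM

-0.0054 1/uM


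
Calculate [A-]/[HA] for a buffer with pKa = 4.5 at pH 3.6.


[A-]/[HA] = 10^(pH - pKa)
= 10^(3.6 - 4.5)
= 0.1259

0.1259


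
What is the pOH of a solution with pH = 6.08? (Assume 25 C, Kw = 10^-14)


pOH = 14 - pH
pOH = 14 - 6.08
pOH = 7.92

7.92


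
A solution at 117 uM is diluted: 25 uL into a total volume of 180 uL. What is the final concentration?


C2 = C1 * V1 / V2
C2 = 117 * 25 / 180
C2 = 16.25 uM

16.25 uM


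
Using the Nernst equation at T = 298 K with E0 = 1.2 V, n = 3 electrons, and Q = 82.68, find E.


E = E0 - (RT/nF) * ln(Q)
E = 1.2 - (8.314 * 298 / (3 * 96485)) * ln(82.68)
E = 1.1622 V

1.1622 V


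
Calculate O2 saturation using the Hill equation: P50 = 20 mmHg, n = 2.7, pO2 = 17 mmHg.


Y = pO2^n / (P50^n + pO2^n)
Y = 17^2.7 / (20^2.7 + 17^2.7)
Y = 39.2%

39.2%


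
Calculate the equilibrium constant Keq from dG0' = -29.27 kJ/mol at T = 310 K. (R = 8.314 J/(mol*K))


Keq = exp(-dG0 * 1000 / (R * T))
Keq = exp(-(-29.27) * 1000 / (8.314 * 310))
Keq = 85534.07

85534.07


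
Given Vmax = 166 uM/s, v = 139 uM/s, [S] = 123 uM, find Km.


Km = [S] * (Vmax - v) / v
Km = 123 * (166 - 139) / 139
Km = 23.8921 uM

23.8921 uM


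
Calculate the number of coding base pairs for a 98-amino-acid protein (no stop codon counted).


Each amino acid = 1 codon = 3 bp
bp = 98 * 3 = 294 bp

294 bp


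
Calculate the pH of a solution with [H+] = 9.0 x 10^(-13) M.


pH = -log10([H+])
pH = -log10(9.0 x 10^(-13))
pH = 12.0458

12.0458


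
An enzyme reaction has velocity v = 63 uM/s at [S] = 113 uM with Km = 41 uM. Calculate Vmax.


Vmax = v * (Km + [S]) / [S]
Vmax = 63 * (41 + 113) / 113
Vmax = 85.8584 uM/s

85.8584 uM/s


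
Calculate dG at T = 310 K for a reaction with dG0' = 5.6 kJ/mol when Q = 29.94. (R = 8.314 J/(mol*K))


dG = dG0' + RT * ln(Q) / 1000
dG = 5.6 + 8.314 * 310 * ln(29.94) / 1000
dG = 14.3609 kJ/mol

14.3609 kJ/mol


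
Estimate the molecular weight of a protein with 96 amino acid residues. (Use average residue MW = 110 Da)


MW = n_residues * 110 Da
MW = 96 * 110
MW = 10560 Da

10560 Da


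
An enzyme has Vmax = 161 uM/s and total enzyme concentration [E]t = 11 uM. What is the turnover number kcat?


kcat = Vmax / [E]t
kcat = 161 / 11
kcat = 14.6364 s^-1

14.6364 s^-1


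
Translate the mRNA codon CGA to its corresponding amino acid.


Standard genetic code lookup.
Codon CGA -> Arg

Arg


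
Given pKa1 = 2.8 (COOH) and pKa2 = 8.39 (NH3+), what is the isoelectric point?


pI = (pKa1 + pKa2) / 2
pI = (2.8 + 8.39) / 2
pI = 5.595

5.595


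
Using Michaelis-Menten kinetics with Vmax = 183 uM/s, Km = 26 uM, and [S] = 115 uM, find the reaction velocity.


v = Vmax * [S] / (Km + [S])
v = 183 * 115 / (26 + 115)
v = 149.2553 uM/s

149.2553 uM/s


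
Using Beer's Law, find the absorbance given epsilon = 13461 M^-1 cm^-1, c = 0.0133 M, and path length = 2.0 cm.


A = epsilon * c * l
A = 13461 * 0.0133 * 2.0
A = 358.0626

358.0626


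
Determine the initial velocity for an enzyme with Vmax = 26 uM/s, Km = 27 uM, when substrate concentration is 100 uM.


v = Vmax * [S] / (Km + [S])
v = 26 * 100 / (27 + 100)
v = 20.4724 uM/s

20.4724 uM/s


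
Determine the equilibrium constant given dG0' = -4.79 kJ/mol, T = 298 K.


Keq = exp(-dG0 * 1000 / (R * T))
Keq = exp(-(-4.79) * 1000 / (8.314 * 298))
Keq = 6.9126

6.9126


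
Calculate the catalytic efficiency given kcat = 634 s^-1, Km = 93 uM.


Catalytic efficiency = kcat / Km
= 634 / 93
= 6.8172 uM^-1*s^-1

6.8172 uM^-1*s^-1


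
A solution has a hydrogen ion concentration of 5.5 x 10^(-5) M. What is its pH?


pH = -log10([H+])
pH = -log10(5.5 x 10^(-5))
pH = 4.2596

4.2596


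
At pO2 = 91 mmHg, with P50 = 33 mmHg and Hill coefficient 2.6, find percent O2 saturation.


Y = pO2^n / (P50^n + pO2^n)
Y = 91^2.6 / (33^2.6 + 91^2.6)
Y = 93.32%

93.32%


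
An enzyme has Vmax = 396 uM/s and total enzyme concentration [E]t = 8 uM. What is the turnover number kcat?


kcat = Vmax / [E]t
kcat = 396 / 8
kcat = 49.5 s^-1

49.5 s^-1


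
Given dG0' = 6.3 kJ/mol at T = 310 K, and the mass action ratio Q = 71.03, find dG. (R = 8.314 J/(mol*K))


dG = dG0' + RT * ln(Q) / 1000
dG = 6.3 + 8.314 * 310 * ln(71.03) / 1000
dG = 17.2875 kJ/mol

17.2875 kJ/mol


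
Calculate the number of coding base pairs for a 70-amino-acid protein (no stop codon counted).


Each amino acid = 1 codon = 3 bp
bp = 70 * 3 = 210 bp

210 bp


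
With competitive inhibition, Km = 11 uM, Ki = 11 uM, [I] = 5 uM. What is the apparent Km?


Km_app = Km * (1 + [I]/Ki)
Km_app = 11 * (1 + 5/11)
Km_app = 16.0 uM

16.0 uM


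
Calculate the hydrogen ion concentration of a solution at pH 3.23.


[H+] = 10^(-pH)
[H+] = 10^(-3.23)
[H+] = 5.888e-04 M

5.888e-04 M


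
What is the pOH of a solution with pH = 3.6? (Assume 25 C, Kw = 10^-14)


pOH = 14 - pH
pOH = 14 - 3.6
pOH = 10.4

10.4


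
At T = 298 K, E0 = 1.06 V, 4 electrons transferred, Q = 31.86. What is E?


E = E0 - (RT/nF) * ln(Q)
E = 1.06 - (8.314 * 298 / (4 * 96485)) * ln(31.86)
E = 1.0378 V

1.0378 V


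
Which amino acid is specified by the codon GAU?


Standard genetic code lookup.
Codon GAU -> Asp

Asp


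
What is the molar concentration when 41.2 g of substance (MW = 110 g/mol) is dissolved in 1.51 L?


C = (mass / MW) / volume
C = (41.2 / 110) / 1.51
C = 0.248 M

0.248 M


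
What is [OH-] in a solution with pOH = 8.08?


[OH-] = 10^(-pOH)
[OH-] = 10^(-8.08)
[OH-] = 8.318e-09 M

8.318e-09 M


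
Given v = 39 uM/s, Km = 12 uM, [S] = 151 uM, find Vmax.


Vmax = v * (Km + [S]) / [S]
Vmax = 39 * (12 + 151) / 151
Vmax = 42.0993 uM/s

42.0993 uM/s


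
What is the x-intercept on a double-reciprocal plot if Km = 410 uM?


x-intercept = -1/Km
= -1/410
= -0.0024 1/uM

-0.0024 1/uM
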